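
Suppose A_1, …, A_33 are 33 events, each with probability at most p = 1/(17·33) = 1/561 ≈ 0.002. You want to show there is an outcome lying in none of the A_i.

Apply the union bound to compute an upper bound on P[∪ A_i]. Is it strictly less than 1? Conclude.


Union bound: P[∪_{i=1}^{33} A_i] ≤ Σ_i P[A_i] ≤ 33·p = 33·(1/561) = 1/17.
Numerically: 1/17 ≈ 0.059.
Is 1/17 < 1? YES.
Since P[∪ A_i] ≤ 1/17 < 1, the complement has P[∩ A_i^c] ≥ 1 − 1/17 = 16/17 > 0, so some outcome avoids every A_i.

33·p = 1/17 ≈ 0.059; existence CERTIFIED by the union bound.


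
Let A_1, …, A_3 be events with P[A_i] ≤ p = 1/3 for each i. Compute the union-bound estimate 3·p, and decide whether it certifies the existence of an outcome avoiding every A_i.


Union bound: P[∪_{i=1}^{3} A_i] ≤ Σ_i P[A_i] ≤ 3·p = 3·(1/3) = 1.
Numerically: 1 ≈ 1.000000.
Is 1 < 1? NO.
Since the bound 1 is ≥ 1, the union bound is uninformative here; it does NOT by itself certify existence.

3·p = 1 ≈ 1.000000; existence NOT certified by the union bound.


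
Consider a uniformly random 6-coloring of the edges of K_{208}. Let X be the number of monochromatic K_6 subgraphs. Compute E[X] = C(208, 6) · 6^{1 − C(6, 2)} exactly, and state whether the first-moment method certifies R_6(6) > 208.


E[X] = C(208, 6) · 6^{1 − 15} = 104579959848 · 6^{−14} = 104579959848/78364164096.
As a reduced fraction: E[X] = 4357498327/3265173504 ≈ 1.335.
Is E[X] < 1? NO.
Since E[X] ≥ 1, the first-moment bound is inconclusive at n = 208; it does NOT by itself certify R_6(6) > 208.

E[X] = 4357498327/3265173504 ≈ 1.335; E[X] ≥ 1; first-moment method inconclusive here.


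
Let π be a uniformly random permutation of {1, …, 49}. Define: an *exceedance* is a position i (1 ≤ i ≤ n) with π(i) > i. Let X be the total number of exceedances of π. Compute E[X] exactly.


Write X = Σ_{i=1}^{49} X_i, where X_i = 1_{π(i) > i}.
For each fixed i, π(i) is uniform over {1, …, 49} (marginal of a uniform permutation), so P[π(i) > i] = (n − i)/n. Summing: Σ_{i=1}^{49} (n − i)/n = (0 + 1 + … + 48)/49 = 49(49 − 1)/(2·49) = (49 − 1)/2.
Hence E[X] = Σ_{i=1}^{49} (49 − i)/49 = 24 ≈ 24.0000.

E[X] = 24 = 24.0000.


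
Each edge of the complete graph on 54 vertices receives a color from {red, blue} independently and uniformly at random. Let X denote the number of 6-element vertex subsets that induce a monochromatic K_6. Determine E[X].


Let X = Σ_S X_S over the C(54, 6) = 25827165 subsets S of size 6, where X_S = 1 if the K_6 on S is monochromatic.
For a fixed S, the K_6 on S has C(6, 2) = 15 edges. P[all 15 edges red] = (1/2)^15, and likewise for blue, so P[monochromatic] = 2·(1/2)^15 = 2^{1 − 15} = 1/16384.
By linearity of expectation: E[X] = C(54, 6) · 2^{1 − 15} = 25827165 · 1/16384 = 25827165/16384.
Numerically: E[X] ≈ 1576.3651.

E[X] = C(54,6)·2^(1−C(6,2)) = 25827165/16384 ≈ 1576.3651.


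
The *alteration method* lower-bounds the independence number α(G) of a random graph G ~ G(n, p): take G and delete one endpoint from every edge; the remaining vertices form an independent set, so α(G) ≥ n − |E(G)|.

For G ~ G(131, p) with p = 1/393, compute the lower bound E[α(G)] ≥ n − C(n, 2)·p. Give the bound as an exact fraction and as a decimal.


E[|E(G)|] = C(131, 2)·p = 8515 · (1/393) = 65/3.
E[α(G)] ≥ n − E[|E(G)|] = 131 − 65/3 = 328/3.
Numerically: ≈ 109.333.
(This is only a lower bound; the true E[α(G)] may be larger.)

E[α(G)] ≥ 328/3 ≈ 109.333.


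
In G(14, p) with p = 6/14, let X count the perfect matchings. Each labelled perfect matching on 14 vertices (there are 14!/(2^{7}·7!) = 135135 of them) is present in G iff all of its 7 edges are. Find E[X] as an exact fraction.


K_14 has 14!/(2^{7}·7!) = 135135 labelled perfect matchings.
For each such perfect matching H, let X_H = 1 if all 7 edges of H are present in G. Then P[X_H = 1] = p^{7} = (3/7)^{7} = 2187/823543.
By linearity: E[X] = Σ_H E[X_H] = 135135 · p^{7} = 135135 · 2187/823543 = 42220035/117649.
Numerically: E[X] ≈ 358.86.

E[X] = 135135 · (3/7)^{7} = 42220035/117649 ≈ 358.86.


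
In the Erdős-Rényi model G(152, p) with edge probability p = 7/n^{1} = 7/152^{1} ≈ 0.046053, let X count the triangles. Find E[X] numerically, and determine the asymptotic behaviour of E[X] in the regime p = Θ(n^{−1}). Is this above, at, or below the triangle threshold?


Number of potential triangles: C(152, 3) = 573800.
Each occurs with probability p³ ≈ (0.046053)³ ≈ 9.7670488e-05.
By linearity: E[X] = C(152, 3)·p³ ≈ 573800 · 9.7670488e-05 ≈ 56.04333.
Here α = 1, so p = 7/n is exactly at the triangle threshold p ~ 1/n. Asymptotically E[X] → c³/6 = 7³/6 = 343/6 ≈ 57.16667, a bounded constant. In this regime the triangle count is asymptotically Poisson(c³/6).

E[X] ≈ 56.04333; in regime p = Θ(1/n^{1}) E[X] stays bounded (at the triangle threshold p ~ 1/n).


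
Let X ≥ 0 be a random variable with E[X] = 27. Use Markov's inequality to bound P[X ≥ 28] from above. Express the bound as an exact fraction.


μ = E[X] = 27, a = 28.
Markov: P[X ≥ 28] ≤ μ/a = (27)/28 = 27/28.
Numerically: ≈ 0.96429.
(Since a = 28 > μ = 27.00000, the bound 27/28 is < 1 and informative.)

P[X ≥ 28] ≤ 27/28 ≈ 0.96429.


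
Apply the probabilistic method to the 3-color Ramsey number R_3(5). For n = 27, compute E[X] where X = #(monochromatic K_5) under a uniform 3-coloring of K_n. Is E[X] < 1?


E[X] = C(27, 5) · 3^{1 − 10} = 80730 · 3^{−9} = 80730/19683.
As a reduced fraction: E[X] = 2990/729 ≈ 4.1015089.
Is E[X] < 1? NO.
Since E[X] ≥ 1, the first-moment bound is inconclusive at n = 27; it does NOT by itself certify R_3(5) > 27.

E[X] = 2990/729 ≈ 4.1015089; E[X] ≥ 1; first-moment method inconclusive here.


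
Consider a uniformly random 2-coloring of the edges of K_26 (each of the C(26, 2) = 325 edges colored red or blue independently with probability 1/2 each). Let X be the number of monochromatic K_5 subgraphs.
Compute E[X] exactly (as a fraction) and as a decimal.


Let X = Σ_S X_S over the C(26, 5) = 65780 subsets S of size 5, where X_S = 1 if the K_5 on S is monochromatic.
For a fixed S, the K_5 on S has C(5, 2) = 10 edges. P[all 10 edges red] = (1/2)^10, and likewise for blue, so P[monochromatic] = 2·(1/2)^10 = 2^{1 − 10} = 1/512.
Summing: E[X] = C(26, 5) · 2^{1 − 10} = 65780 · 1/512 = 16445/128.
Numerically: E[X] ≈ 128.47656.

E[X] = C(26,5)·2^(1−C(5,2)) = 16445/128 ≈ 128.47656.


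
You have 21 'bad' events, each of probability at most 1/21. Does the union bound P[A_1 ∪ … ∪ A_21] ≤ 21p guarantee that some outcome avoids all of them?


Union bound: P[∪_{i=1}^{21} A_i] ≤ Σ_i P[A_i] ≤ 21·p = 21·(1/21) = 1.
Numerically: 1 ≈ 1.0000000.
Is 1 < 1? NO.
Since the bound 1 is ≥ 1, the union bound is uninformative here; it does NOT by itself certify existence.

21·p = 1 ≈ 1.0000000; existence NOT certified by the union bound.


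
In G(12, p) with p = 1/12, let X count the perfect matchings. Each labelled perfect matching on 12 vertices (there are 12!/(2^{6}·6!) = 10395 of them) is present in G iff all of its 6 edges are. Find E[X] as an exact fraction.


K_12 has 12!/(2^{6}·6!) = 10395 labelled perfect matchings.
For each such perfect matching H, let X_H = 1 if all 6 edges of H are present in G. Then P[X_H = 1] = p^{6} = (1/12)^{6} = 1/2985984.
By linearity of expectation: E[X] = Σ_H E[X_H] = 10395 · p^{6} = 10395 · 1/2985984 = 385/110592.
Numerically: E[X] ≈ 0.0034813.

E[X] = 10395 · (1/12)^{6} = 385/110592 ≈ 0.0034813.


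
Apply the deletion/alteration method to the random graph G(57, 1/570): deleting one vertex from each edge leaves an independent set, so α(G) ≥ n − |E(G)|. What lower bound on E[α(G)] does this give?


E[|E(G)|] = C(57, 2)·p = 1596 · (1/570) = 14/5.
E[α(G)] ≥ n − E[|E(G)|] = 57 − 14/5 = 271/5.
Numerically: ≈ 54.200.
(This is only a lower bound; the true E[α(G)] may be larger.)

E[α(G)] ≥ 271/5 ≈ 54.200.


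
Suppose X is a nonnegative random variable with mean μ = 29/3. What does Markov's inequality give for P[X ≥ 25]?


μ = E[X] = 29/3, a = 25.
Markov: P[X ≥ 25] ≤ μ/a = (29/3)/25 = 29/75.
Numerically: ≈ 0.387.
(Since a = 25 > μ = 9.667, the bound 29/75 is < 1 and informative.)

P[X ≥ 25] ≤ 29/75 ≈ 0.387.


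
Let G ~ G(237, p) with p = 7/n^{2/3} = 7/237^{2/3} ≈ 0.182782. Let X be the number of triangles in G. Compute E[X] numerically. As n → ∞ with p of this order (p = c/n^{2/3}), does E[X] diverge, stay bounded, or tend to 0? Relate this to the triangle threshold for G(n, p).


Number of potential triangles: C(237, 3) = 2190670.
Each occurs with probability p³ ≈ (0.182782)³ ≈ 6.10657124e-03.
By linearity: E[X] = C(237, 3)·p³ ≈ 2190670 · 6.10657124e-03 ≈ 13377.482419.
Since α = 2/3 < 1, p = c/n^{2/3} ≫ 1/n is above the triangle threshold p ~ 1/n. Asymptotically E[X] ~ (c³/6)·n^{3(1−α)} = (7³/6)·n^{1} → ∞; triangles are abundant w.h.p.

E[X] ≈ 13377.482419; in regime p = Θ(1/n^{2/3}) E[X] diverges (above the triangle threshold p ~ 1/n).


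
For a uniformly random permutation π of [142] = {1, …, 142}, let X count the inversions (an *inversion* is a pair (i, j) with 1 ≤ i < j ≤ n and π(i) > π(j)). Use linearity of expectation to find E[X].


Write X = Σ X_I over the C(142, 2) = 10011 pairs i < j, with X_I the indicator of one inversion.
There are 10011 indicators.
For each fixed pair i < j, the values π(i) and π(j) are two distinct elements of {1, …, 142} in uniformly random order; by symmetry P[π(i) > π(j)] = 1/2.
By linearity: E[X] = 10011 · (1/2) = C(142, 2) · (1/2) = 10011/2 = 10011/2 ≈ 5005.50000.

E[X] = 10011/2 = 5005.50000.


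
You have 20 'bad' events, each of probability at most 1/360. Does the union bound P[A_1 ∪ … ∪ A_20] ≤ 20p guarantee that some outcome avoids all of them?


Union bound: P[∪_{i=1}^{20} A_i] ≤ Σ_i P[A_i] ≤ 20·p = 20·(1/360) = 1/18.
Numerically: 1/18 ≈ 0.056.
Is 1/18 < 1? YES.
Since P[∪ A_i] ≤ 1/18 < 1, the complement has P[∩ A_i^c] ≥ 1 − 1/18 = 17/18 > 0, so some outcome avoids every A_i.

20·p = 1/18 ≈ 0.056; existence CERTIFIED by the union bound.


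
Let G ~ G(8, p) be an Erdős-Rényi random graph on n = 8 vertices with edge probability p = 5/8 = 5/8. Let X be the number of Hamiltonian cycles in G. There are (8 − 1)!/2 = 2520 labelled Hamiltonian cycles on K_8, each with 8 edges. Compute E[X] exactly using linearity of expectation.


K_8 has (8 − 1)!/2 = 2520 labelled Hamiltonian cycles.
For each such Hamiltonian cycle H, let X_H = 1 if all 8 edges of H are present in G. Then P[X_H = 1] = p^{8} = (5/8)^{8} = 390625/16777216.
Summing the indicators: E[X] = Σ_H E[X_H] = 2520 · p^{8} = 2520 · 390625/16777216 = 123046875/2097152.
Numerically: E[X] ≈ 58.7.

E[X] = 2520 · (5/8)^{8} = 123046875/2097152 ≈ 58.7.


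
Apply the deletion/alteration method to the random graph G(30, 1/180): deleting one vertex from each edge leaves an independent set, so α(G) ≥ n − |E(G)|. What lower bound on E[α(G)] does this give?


E[|E(G)|] = C(30, 2)·p = 435 · (1/180) = 29/12.
E[α(G)] ≥ n − E[|E(G)|] = 30 − 29/12 = 331/12.
Numerically: ≈ 27.5833.
(This is only a lower bound; the true E[α(G)] may be larger.)

E[α(G)] ≥ 331/12 ≈ 27.5833.


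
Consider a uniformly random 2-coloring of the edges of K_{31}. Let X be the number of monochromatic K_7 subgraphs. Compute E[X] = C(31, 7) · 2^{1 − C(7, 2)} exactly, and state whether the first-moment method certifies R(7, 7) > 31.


E[X] = C(31, 7) · 2^{1 − 21} = 2629575 · 2^{−20} = 2629575/1048576.
As a reduced fraction: E[X] = 2629575/1048576 ≈ 2.5078.
Is E[X] < 1? NO.
Since E[X] ≥ 1, the first-moment bound is inconclusive at n = 31; it does NOT by itself certify R(7, 7) > 31.

E[X] = 2629575/1048576 ≈ 2.5078; E[X] ≥ 1; first-moment method inconclusive here.


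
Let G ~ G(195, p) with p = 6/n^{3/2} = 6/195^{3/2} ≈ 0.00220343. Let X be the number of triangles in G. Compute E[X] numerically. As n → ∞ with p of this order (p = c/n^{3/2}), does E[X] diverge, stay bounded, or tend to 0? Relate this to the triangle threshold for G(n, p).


Number of potential triangles: C(195, 3) = 1216865.
Each occurs with probability p³ ≈ (0.00220343)³ ≈ 1.06978868e-08.
By linearity: E[X] = C(195, 3)·p³ ≈ 1216865 · 1.06978868e-08 ≈ 0.013018.
Since α = 3/2 > 1, p = c/n^{3/2} = o(1/n) is below the triangle threshold p ~ 1/n. Asymptotically E[X] ~ (c³/6)·n^{3(1−α)} = (6³/6)·n^{-1.5} → 0, so by Markov's inequality G has no triangles w.h.p.

E[X] ≈ 0.013018; in regime p = Θ(1/n^{3/2}) E[X] tends to 0 (below the triangle threshold p ~ 1/n).


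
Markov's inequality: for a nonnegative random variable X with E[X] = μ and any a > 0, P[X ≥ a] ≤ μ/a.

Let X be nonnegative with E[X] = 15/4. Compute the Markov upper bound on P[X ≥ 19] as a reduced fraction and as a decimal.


μ = E[X] = 15/4, a = 19.
Markov: P[X ≥ 19] ≤ μ/a = (15/4)/19 = 15/76.
Numerically: ≈ 0.197368.
(Since a = 19 > μ = 3.750000, the bound 15/76 is < 1 and informative.)

P[X ≥ 19] ≤ 15/76 ≈ 0.197368.


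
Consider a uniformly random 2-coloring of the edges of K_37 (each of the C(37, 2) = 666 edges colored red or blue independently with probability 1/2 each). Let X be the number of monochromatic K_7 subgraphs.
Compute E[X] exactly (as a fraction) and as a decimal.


Let X = Σ_S X_S over the C(37, 7) = 10295472 subsets S of size 7, where X_S = 1 if the K_7 on S is monochromatic.
For a fixed S, the K_7 on S has C(7, 2) = 21 edges. P[all 21 edges red] = (1/2)^21, and likewise for blue, so P[monochromatic] = 2·(1/2)^21 = 2^{1 − 21} = 1/1048576.
By linearity of expectation: E[X] = C(37, 7) · 2^{1 − 21} = 10295472 · 1/1048576 = 643467/65536.
Numerically: E[X] ≈ 9.818527.

E[X] = C(37,7)·2^(1−C(7,2)) = 643467/65536 ≈ 9.818527.


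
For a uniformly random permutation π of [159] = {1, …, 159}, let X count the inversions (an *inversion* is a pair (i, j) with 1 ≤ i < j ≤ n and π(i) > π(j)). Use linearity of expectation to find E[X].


Write X = Σ X_I over the C(159, 2) = 12561 pairs i < j, with X_I the indicator of one inversion.
There are 12561 indicators.
For each fixed pair i < j, the values π(i) and π(j) are two distinct elements of {1, …, 159} in uniformly random order; by symmetry P[π(i) > π(j)] = 1/2.
By linearity: E[X] = 12561 · (1/2) = C(159, 2) · (1/2) = 12561/2 = 12561/2 ≈ 6280.50000.

E[X] = 12561/2 = 6280.50000.


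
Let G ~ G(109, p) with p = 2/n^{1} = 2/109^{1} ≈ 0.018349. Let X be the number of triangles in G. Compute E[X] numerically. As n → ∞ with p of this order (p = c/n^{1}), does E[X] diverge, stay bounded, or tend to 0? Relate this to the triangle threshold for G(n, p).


Number of potential triangles: C(109, 3) = 209934.
Each occurs with probability p³ ≈ (0.018349)³ ≈ 6.1774678e-06.
By linearity: E[X] = C(109, 3)·p³ ≈ 209934 · 6.1774678e-06 ≈ 1.29686.
Here α = 1, so p = 2/n is exactly at the triangle threshold p ~ 1/n. Asymptotically E[X] → c³/6 = 2³/6 = 4/3 ≈ 1.33333, a bounded constant. In this regime the triangle count is asymptotically Poisson(c³/6).

E[X] ≈ 1.29686; in regime p = Θ(1/n^{1}) E[X] stays bounded (at the triangle threshold p ~ 1/n).


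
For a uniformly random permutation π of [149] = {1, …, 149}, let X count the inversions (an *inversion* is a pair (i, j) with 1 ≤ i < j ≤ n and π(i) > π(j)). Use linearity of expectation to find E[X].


Write X = Σ X_I over the C(149, 2) = 11026 pairs i < j, with X_I the indicator of one inversion.
There are 11026 indicators.
For each fixed pair i < j, the values π(i) and π(j) are two distinct elements of {1, …, 149} in uniformly random order; by symmetry P[π(i) > π(j)] = 1/2.
By linearity: E[X] = 11026 · (1/2) = C(149, 2) · (1/2) = 11026/2 = 5513 ≈ 5513.000.

E[X] = 5513 = 5513.000.


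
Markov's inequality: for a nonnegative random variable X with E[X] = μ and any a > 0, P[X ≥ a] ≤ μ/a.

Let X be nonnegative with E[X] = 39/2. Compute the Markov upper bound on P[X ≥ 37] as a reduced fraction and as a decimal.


μ = E[X] = 39/2, a = 37.
Markov: P[X ≥ 37] ≤ μ/a = (39/2)/37 = 39/74.
Numerically: ≈ 0.527.
(Since a = 37 > μ = 19.500, the bound 39/74 is < 1 and informative.)

P[X ≥ 37] ≤ 39/74 ≈ 0.527.


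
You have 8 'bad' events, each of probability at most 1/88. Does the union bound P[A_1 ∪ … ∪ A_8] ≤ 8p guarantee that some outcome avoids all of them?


Union bound: P[∪_{i=1}^{8} A_i] ≤ Σ_i P[A_i] ≤ 8·p = 8·(1/88) = 1/11.
Numerically: 1/11 ≈ 0.090909.
Is 1/11 < 1? YES.
Since P[∪ A_i] ≤ 1/11 < 1, the complement has P[∩ A_i^c] ≥ 1 − 1/11 = 10/11 > 0, so some outcome avoids every A_i.

8·p = 1/11 ≈ 0.090909; existence CERTIFIED by the union bound.


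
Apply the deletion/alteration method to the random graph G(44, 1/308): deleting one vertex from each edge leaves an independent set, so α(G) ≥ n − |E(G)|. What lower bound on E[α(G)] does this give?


E[|E(G)|] = C(44, 2)·p = 946 · (1/308) = 43/14.
E[α(G)] ≥ n − E[|E(G)|] = 44 − 43/14 = 573/14.
Numerically: ≈ 40.92857.
(This is only a lower bound; the true E[α(G)] may be larger.)

E[α(G)] ≥ 573/14 ≈ 40.92857.


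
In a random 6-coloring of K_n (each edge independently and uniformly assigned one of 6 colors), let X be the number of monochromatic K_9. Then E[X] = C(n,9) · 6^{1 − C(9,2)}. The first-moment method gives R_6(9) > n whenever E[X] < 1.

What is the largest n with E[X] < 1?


We need C(n, 9) · 6^{1 − 36} < 1, i.e. C(n, 9) < 6^{36 − 1} = 1719070799748422591028658176.
Check values of n near the boundary:
  n = 4402: C(4402, 9) = 1696419745356657449393393700; 1696419745356657449393393700 < 1719070799748422591028658176? YES
  n = 4403: C(4403, 9) = 1699894433046281918452233150; 1699894433046281918452233150 < 1719070799748422591028658176? YES
  n = 4404: C(4404, 9) = 1703375445537161676647015880; 1703375445537161676647015880 < 1719070799748422591028658176? YES
  n = 4405: C(4405, 9) = 1706862792900636302463627150; 1706862792900636302463627150 < 1719070799748422591028658176? YES
  n = 4406: C(4406, 9) = 1710356485221788389505285700; 1710356485221788389505285700 < 1719070799748422591028658176? YES
  n = 4407: C(4407, 9) = 1713856532599459170657070050; 1713856532599459170657070050 < 1719070799748422591028658176? YES
  n = 4408: C(4408, 9) = 1717362945146264156457459600; 1717362945146264156457459600 < 1719070799748422591028658176? YES
  n = 4409: C(4409, 9) = 1720875732988608787686577131; 1720875732988608787686577131 < 1719070799748422591028658176? NO
  n = 4410: C(4410, 9) = 1724394906266704102180823710; 1724394906266704102180823710 < 1719070799748422591028658176? NO
The largest n with C(n, 9) < 1719070799748422591028658176 is n = 4408 (where E[X] = 35778394690547169926197075/35813974994758803979763712 ≈ 0.9990065). Hence R_6(9) > 4408, i.e. R_6(9) ≥ 4409.

Largest n = 4408; hence R_6(9) > 4408.


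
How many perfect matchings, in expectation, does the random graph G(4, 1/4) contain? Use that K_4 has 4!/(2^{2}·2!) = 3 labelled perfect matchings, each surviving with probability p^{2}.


K_4 has 4!/(2^{2}·2!) = 3 labelled perfect matchings.
For each such perfect matching H, let X_H = 1 if all 2 edges of H are present in G. Then P[X_H = 1] = p^{2} = (1/4)^{2} = 1/16.
Summing the indicators: E[X] = Σ_H E[X_H] = 3 · p^{2} = 3 · 1/16 = 3/16.
Numerically: E[X] ≈ 0.1875.

E[X] = 3 · (1/4)^{2} = 3/16 ≈ 0.1875.


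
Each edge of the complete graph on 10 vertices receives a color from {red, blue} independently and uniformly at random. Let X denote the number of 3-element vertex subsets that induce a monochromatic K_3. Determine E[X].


Let X = Σ_S X_S over the C(10, 3) = 120 subsets S of size 3, where X_S = 1 if the K_3 on S is monochromatic.
For a fixed S, the K_3 on S has C(3, 2) = 3 edges. P[all 3 edges red] = (1/2)^3, and likewise for blue, so P[monochromatic] = 2·(1/2)^3 = 2^{1 − 3} = 1/4.
By linearity of expectation: E[X] = C(10, 3) · 2^{1 − 3} = 120 · 1/4 = 30.
Numerically: E[X] ≈ 30.00000.

E[X] = C(10,3)·2^(1−C(3,2)) = 30 ≈ 30.00000.


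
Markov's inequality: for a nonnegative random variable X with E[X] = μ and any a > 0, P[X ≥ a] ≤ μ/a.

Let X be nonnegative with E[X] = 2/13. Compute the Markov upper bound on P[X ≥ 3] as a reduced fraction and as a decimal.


μ = E[X] = 2/13, a = 3.
Markov: P[X ≥ 3] ≤ μ/a = (2/13)/3 = 2/39.
Numerically: ≈ 0.051.
(Since a = 3 > μ = 0.154, the bound 2/39 is < 1 and informative.)

P[X ≥ 3] ≤ 2/39 ≈ 0.051.


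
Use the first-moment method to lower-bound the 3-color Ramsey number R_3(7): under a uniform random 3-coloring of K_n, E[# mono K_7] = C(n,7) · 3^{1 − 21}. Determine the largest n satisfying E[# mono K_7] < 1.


We need C(n, 7) · 3^{1 − 21} < 1, i.e. C(n, 7) < 3^{21 − 1} = 3486784401.
Check values of n near the boundary:
  n = 78: C(78, 7) = 2641902120; 2641902120 < 3486784401? YES
  n = 79: C(79, 7) = 2898753715; 2898753715 < 3486784401? YES
  n = 80: C(80, 7) = 3176716400; 3176716400 < 3486784401? YES
  n = 81: C(81, 7) = 3477216600; 3477216600 < 3486784401? YES
  n = 82: C(82, 7) = 3801756816; 3801756816 < 3486784401? NO
  n = 83: C(83, 7) = 4151918628; 4151918628 < 3486784401? NO
The largest n with C(n, 7) < 3486784401 is n = 81 (where E[X] = 42928600/43046721 ≈ 0.99726). Hence R_3(7) > 81, i.e. R_3(7) ≥ 82.

Largest n = 81; hence R_3(7) > 81.


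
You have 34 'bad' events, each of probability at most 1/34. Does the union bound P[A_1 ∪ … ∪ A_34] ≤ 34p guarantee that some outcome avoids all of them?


Union bound: P[∪_{i=1}^{34} A_i] ≤ Σ_i P[A_i] ≤ 34·p = 34·(1/34) = 1.
Numerically: 1 ≈ 1.00000.
Is 1 < 1? NO.
Since the bound 1 is ≥ 1, the union bound is uninformative here; it does NOT by itself certify existence.

34·p = 1 ≈ 1.00000; existence NOT certified by the union bound.


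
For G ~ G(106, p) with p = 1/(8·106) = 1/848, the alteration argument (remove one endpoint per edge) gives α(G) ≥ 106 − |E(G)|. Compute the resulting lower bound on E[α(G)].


E[|E(G)|] = C(106, 2)·p = 5565 · (1/848) = 105/16.
E[α(G)] ≥ n − E[|E(G)|] = 106 − 105/16 = 1591/16.
Numerically: ≈ 99.4375.
(This is only a lower bound; the true E[α(G)] may be larger.)

E[α(G)] ≥ 1591/16 ≈ 99.4375.


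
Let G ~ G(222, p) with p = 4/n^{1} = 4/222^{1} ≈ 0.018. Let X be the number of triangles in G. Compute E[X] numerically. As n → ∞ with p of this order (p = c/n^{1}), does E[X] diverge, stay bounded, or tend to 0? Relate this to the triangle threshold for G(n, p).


Number of potential triangles: C(222, 3) = 1798940.
Each occurs with probability p³ ≈ (0.018)³ ≈ 5.84953e-06.
By linearity: E[X] = C(222, 3)·p³ ≈ 1798940 · 5.84953e-06 ≈ 10.523.
Here α = 1, so p = 4/n is exactly at the triangle threshold p ~ 1/n. Asymptotically E[X] → c³/6 = 4³/6 = 32/3 ≈ 10.667, a bounded constant. In this regime the triangle count is asymptotically Poisson(c³/6).

E[X] ≈ 10.523; in regime p = Θ(1/n^{1}) E[X] stays bounded (at the triangle threshold p ~ 1/n).


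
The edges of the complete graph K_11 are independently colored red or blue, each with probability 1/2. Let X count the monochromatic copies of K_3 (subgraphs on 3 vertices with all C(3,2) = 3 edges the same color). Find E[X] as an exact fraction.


Let X = Σ_S X_S over the C(11, 3) = 165 subsets S of size 3, where X_S = 1 if the K_3 on S is monochromatic.
For a fixed S, the K_3 on S has C(3, 2) = 3 edges. P[all 3 edges red] = (1/2)^3, and likewise for blue, so P[monochromatic] = 2·(1/2)^3 = 2^{1 − 3} = 1/4.
By linearity: E[X] = C(11, 3) · 2^{1 − 3} = 165 · 1/4 = 165/4.
Numerically: E[X] ≈ 41.25000.

E[X] = C(11,3)·2^(1−C(3,2)) = 165/4 ≈ 41.25000.


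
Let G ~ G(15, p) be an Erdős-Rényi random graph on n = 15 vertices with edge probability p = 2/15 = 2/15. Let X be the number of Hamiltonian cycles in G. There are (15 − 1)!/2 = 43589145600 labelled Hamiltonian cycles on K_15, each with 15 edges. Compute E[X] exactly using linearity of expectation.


K_15 has (15 − 1)!/2 = 43589145600 labelled Hamiltonian cycles.
For each such Hamiltonian cycle H, let X_H = 1 if all 15 edges of H are present in G. Then P[X_H = 1] = p^{15} = (2/15)^{15} = 32768/437893890380859375.
Summing the indicators: E[X] = Σ_H E[X_H] = 43589145600 · p^{15} = 43589145600 · 32768/437893890380859375 = 235115905024/72081298828125.
Numerically: E[X] ≈ 0.00326.

E[X] = 43589145600 · (2/15)^{15} = 235115905024/72081298828125 ≈ 0.00326.


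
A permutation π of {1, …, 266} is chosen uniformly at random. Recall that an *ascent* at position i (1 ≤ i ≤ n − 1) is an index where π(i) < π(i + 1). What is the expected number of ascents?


Write X = Σ X_I over i = 1, …, 265, with X_I the indicator of one ascent.
There are 265 indicators.
For each fixed i, the pair (π(i), π(i+1)) is a uniformly random ordered pair of distinct values from {1, …, 266}; by symmetry P[π(i) < π(i+1)] = 1/2.
By linearity: E[X] = 265 · (1/2) = (266 − 1) · (1/2) = 265/2 ≈ 132.500000.

E[X] = 265/2 = 132.500000.


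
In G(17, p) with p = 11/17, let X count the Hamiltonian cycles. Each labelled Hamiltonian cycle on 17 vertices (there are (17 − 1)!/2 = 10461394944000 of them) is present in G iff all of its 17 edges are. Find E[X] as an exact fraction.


K_17 has (17 − 1)!/2 = 10461394944000 labelled Hamiltonian cycles.
For each such Hamiltonian cycle H, let X_H = 1 if all 17 edges of H are present in G. Then P[X_H = 1] = p^{17} = (11/17)^{17} = 505447028499293771/827240261886336764177.
By linearity: E[X] = Σ_H E[X_H] = 10461394944000 · p^{17} = 10461394944000 · 505447028499293771/827240261886336764177 = 5287680988402335763510093824000/827240261886336764177.
Numerically: E[X] ≈ 6.39195e+09.

E[X] = 10461394944000 · (11/17)^{17} = 5287680988402335763510093824000/827240261886336764177 ≈ 6.39195e+09.


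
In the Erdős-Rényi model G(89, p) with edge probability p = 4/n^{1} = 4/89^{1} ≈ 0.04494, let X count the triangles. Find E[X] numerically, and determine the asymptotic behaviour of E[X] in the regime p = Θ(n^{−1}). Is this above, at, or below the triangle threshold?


Number of potential triangles: C(89, 3) = 113564.
Each occurs with probability p³ ≈ (0.04494)³ ≈ 9.078413e-05.
By linearity: E[X] = C(89, 3)·p³ ≈ 113564 · 9.078413e-05 ≈ 10.3098.
Here α = 1, so p = 4/n is exactly at the triangle threshold p ~ 1/n. Asymptotically E[X] → c³/6 = 4³/6 = 32/3 ≈ 10.6667, a bounded constant. In this regime the triangle count is asymptotically Poisson(c³/6).

E[X] ≈ 10.3098; in regime p = Θ(1/n^{1}) E[X] stays bounded (at the triangle threshold p ~ 1/n).


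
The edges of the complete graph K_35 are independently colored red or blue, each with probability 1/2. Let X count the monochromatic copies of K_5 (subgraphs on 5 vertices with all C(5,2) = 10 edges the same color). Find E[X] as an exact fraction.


Let X = Σ_S X_S over the C(35, 5) = 324632 subsets S of size 5, where X_S = 1 if the K_5 on S is monochromatic.
For a fixed S, the K_5 on S has C(5, 2) = 10 edges. P[all 10 edges red] = (1/2)^10, and likewise for blue, so P[monochromatic] = 2·(1/2)^10 = 2^{1 − 10} = 1/512.
By linearity of expectation: E[X] = C(35, 5) · 2^{1 − 10} = 324632 · 1/512 = 40579/64.
Numerically: E[X] ≈ 634.047.

E[X] = C(35,5)·2^(1−C(5,2)) = 40579/64 ≈ 634.047.


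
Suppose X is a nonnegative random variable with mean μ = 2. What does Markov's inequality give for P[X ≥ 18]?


μ = E[X] = 2, a = 18.
Markov: P[X ≥ 18] ≤ μ/a = (2)/18 = 1/9.
Numerically: ≈ 0.1111.
(Since a = 18 > μ = 2.0000, the bound 1/9 is < 1 and informative.)

P[X ≥ 18] ≤ 1/9 ≈ 0.1111.


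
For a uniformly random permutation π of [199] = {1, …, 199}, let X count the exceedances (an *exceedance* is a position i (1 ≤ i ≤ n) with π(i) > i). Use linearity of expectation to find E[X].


Write X = Σ_{i=1}^{199} X_i, where X_i = 1_{π(i) > i}.
For each fixed i, π(i) is uniform over {1, …, 199} (marginal of a uniform permutation), so P[π(i) > i] = (n − i)/n. Summing: Σ_{i=1}^{199} (n − i)/n = (0 + 1 + … + 198)/199 = 199(199 − 1)/(2·199) = (199 − 1)/2.
Hence E[X] = Σ_{i=1}^{199} (199 − i)/199 = 99 ≈ 99.000.

E[X] = 99 = 99.000.


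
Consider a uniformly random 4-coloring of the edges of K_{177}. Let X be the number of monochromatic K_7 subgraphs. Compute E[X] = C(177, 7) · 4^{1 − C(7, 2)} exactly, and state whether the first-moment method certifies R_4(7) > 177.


E[X] = C(177, 7) · 4^{1 − 21} = 957664425960 · 4^{−20} = 957664425960/1099511627776.
As a reduced fraction: E[X] = 119708053245/137438953472 ≈ 0.87099.
Is E[X] < 1? YES.
Since E[X] < 1, there exists a 4-coloring of K_{177} with no monochromatic K_7; hence R_4(7) > 177.

E[X] = 119708053245/137438953472 ≈ 0.87099; E[X] < 1, so R_4(7) > 177.


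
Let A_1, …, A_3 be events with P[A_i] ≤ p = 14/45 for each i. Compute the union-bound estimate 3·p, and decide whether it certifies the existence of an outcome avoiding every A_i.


Union bound: P[∪_{i=1}^{3} A_i] ≤ Σ_i P[A_i] ≤ 3·p = 3·(14/45) = 14/15.
Numerically: 14/15 ≈ 0.933.
Is 14/15 < 1? YES.
Since P[∪ A_i] ≤ 14/15 < 1, the complement has P[∩ A_i^c] ≥ 1 − 14/15 = 1/15 > 0, so some outcome avoids every A_i.

3·p = 14/15 ≈ 0.933; existence CERTIFIED by the union bound.


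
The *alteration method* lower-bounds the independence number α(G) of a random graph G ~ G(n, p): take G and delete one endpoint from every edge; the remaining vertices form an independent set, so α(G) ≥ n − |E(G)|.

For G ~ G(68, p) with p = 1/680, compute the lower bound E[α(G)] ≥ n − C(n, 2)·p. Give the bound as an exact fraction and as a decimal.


E[|E(G)|] = C(68, 2)·p = 2278 · (1/680) = 67/20.
E[α(G)] ≥ n − E[|E(G)|] = 68 − 67/20 = 1293/20.
Numerically: ≈ 64.65000.
(This is only a lower bound; the true E[α(G)] may be larger.)

E[α(G)] ≥ 1293/20 ≈ 64.65000.


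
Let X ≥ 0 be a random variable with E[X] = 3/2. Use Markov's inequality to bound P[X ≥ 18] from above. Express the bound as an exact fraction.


μ = E[X] = 3/2, a = 18.
Markov: P[X ≥ 18] ≤ μ/a = (3/2)/18 = 1/12.
Numerically: ≈ 0.083333.
(Since a = 18 > μ = 1.500000, the bound 1/12 is < 1 and informative.)

P[X ≥ 18] ≤ 1/12 ≈ 0.083333.


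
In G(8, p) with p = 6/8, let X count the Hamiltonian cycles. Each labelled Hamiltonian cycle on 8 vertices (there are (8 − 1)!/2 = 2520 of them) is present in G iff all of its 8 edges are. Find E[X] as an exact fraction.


K_8 has (8 − 1)!/2 = 2520 labelled Hamiltonian cycles.
For each such Hamiltonian cycle H, let X_H = 1 if all 8 edges of H are present in G. Then P[X_H = 1] = p^{8} = (3/4)^{8} = 6561/65536.
By linearity of expectation: E[X] = Σ_H E[X_H] = 2520 · p^{8} = 2520 · 6561/65536 = 2066715/8192.
Numerically: E[X] ≈ 252.3.

E[X] = 2520 · (3/4)^{8} = 2066715/8192 ≈ 252.3.


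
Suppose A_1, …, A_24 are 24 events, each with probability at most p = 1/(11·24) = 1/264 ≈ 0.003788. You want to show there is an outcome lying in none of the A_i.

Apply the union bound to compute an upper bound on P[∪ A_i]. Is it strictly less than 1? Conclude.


Union bound: P[∪_{i=1}^{24} A_i] ≤ Σ_i P[A_i] ≤ 24·p = 24·(1/264) = 1/11.
Numerically: 1/11 ≈ 0.090909.
Is 1/11 < 1? YES.
Since P[∪ A_i] ≤ 1/11 < 1, the complement has P[∩ A_i^c] ≥ 1 − 1/11 = 10/11 > 0, so some outcome avoids every A_i.

24·p = 1/11 ≈ 0.090909; existence CERTIFIED by the union bound.


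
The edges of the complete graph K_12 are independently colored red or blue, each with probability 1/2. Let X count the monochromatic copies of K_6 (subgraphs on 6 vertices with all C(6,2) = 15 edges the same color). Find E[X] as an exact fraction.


Let X = Σ_S X_S over the C(12, 6) = 924 subsets S of size 6, where X_S = 1 if the K_6 on S is monochromatic.
For a fixed S, the K_6 on S has C(6, 2) = 15 edges. P[all 15 edges red] = (1/2)^15, and likewise for blue, so P[monochromatic] = 2·(1/2)^15 = 2^{1 − 15} = 1/16384.
Summing: E[X] = C(12, 6) · 2^{1 − 15} = 924 · 1/16384 = 231/4096.
Numerically: E[X] ≈ 0.0564.

E[X] = C(12,6)·2^(1−C(6,2)) = 231/4096 ≈ 0.0564.


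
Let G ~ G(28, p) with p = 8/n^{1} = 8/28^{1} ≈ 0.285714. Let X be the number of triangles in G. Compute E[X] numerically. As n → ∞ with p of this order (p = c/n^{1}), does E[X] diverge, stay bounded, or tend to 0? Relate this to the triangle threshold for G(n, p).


Number of potential triangles: C(28, 3) = 3276.
Each occurs with probability p³ ≈ (0.285714)³ ≈ 2.33236152e-02.
By linearity: E[X] = C(28, 3)·p³ ≈ 3276 · 2.33236152e-02 ≈ 76.408163.
Here α = 1, so p = 8/n is exactly at the triangle threshold p ~ 1/n. Asymptotically E[X] → c³/6 = 8³/6 = 256/3 ≈ 85.333333, a bounded constant. In this regime the triangle count is asymptotically Poisson(c³/6).

E[X] ≈ 76.408163; in regime p = Θ(1/n^{1}) E[X] stays bounded (at the triangle threshold p ~ 1/n).


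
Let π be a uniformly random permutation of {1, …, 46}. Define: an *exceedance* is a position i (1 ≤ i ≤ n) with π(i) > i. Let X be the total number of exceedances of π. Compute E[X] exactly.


Write X = Σ_{i=1}^{46} X_i, where X_i = 1_{π(i) > i}.
For each fixed i, π(i) is uniform over {1, …, 46} (marginal of a uniform permutation), so P[π(i) > i] = (n − i)/n. Summing: Σ_{i=1}^{46} (n − i)/n = (0 + 1 + … + 45)/46 = 46(46 − 1)/(2·46) = (46 − 1)/2.
Hence E[X] = Σ_{i=1}^{46} (46 − i)/46 = 45/2 ≈ 22.5000.

E[X] = 45/2 = 22.5000.


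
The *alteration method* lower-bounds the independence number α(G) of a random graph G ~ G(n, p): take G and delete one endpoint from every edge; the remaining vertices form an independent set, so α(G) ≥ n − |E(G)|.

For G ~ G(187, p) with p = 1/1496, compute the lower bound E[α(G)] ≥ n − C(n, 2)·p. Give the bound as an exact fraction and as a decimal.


E[|E(G)|] = C(187, 2)·p = 17391 · (1/1496) = 93/8.
E[α(G)] ≥ n − E[|E(G)|] = 187 − 93/8 = 1403/8.
Numerically: ≈ 175.375.
(This is only a lower bound; the true E[α(G)] may be larger.)

E[α(G)] ≥ 1403/8 ≈ 175.375.


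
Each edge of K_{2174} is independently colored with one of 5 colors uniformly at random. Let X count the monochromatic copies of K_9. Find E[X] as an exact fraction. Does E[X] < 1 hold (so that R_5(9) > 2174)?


E[X] = C(2174, 9) · 5^{1 − 36} = 2940165687188920530702934 · 5^{−35} = 2940165687188920530702934/2910383045673370361328125.
As a reduced fraction: E[X] = 2940165687188920530702934/2910383045673370361328125 ≈ 1.010.
Is E[X] < 1? NO.
Since E[X] ≥ 1, the first-moment bound is inconclusive at n = 2174; it does NOT by itself certify R_5(9) > 2174.

E[X] = 2940165687188920530702934/2910383045673370361328125 ≈ 1.010; E[X] ≥ 1; first-moment method inconclusive here.


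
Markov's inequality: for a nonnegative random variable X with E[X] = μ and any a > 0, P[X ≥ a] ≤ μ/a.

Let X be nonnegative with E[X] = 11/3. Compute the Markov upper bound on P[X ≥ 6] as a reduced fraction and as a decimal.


μ = E[X] = 11/3, a = 6.
Markov: P[X ≥ 6] ≤ μ/a = (11/3)/6 = 11/18.
Numerically: ≈ 0.611111.
(Since a = 6 > μ = 3.666667, the bound 11/18 is < 1 and informative.)

P[X ≥ 6] ≤ 11/18 ≈ 0.611111.


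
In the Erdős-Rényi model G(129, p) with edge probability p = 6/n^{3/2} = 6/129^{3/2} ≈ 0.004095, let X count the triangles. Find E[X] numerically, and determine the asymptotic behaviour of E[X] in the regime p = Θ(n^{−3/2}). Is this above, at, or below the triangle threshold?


Number of potential triangles: C(129, 3) = 349504.
Each occurs with probability p³ ≈ (0.004095)³ ≈ 6.867522e-08.
By linearity: E[X] = C(129, 3)·p³ ≈ 349504 · 6.867522e-08 ≈ 0.0240.
Since α = 3/2 > 1, p = c/n^{3/2} = o(1/n) is below the triangle threshold p ~ 1/n. Asymptotically E[X] ~ (c³/6)·n^{3(1−α)} = (6³/6)·n^{-1.5} → 0, so by Markov's inequality G has no triangles w.h.p.

E[X] ≈ 0.0240; in regime p = Θ(1/n^{3/2}) E[X] tends to 0 (below the triangle threshold p ~ 1/n).


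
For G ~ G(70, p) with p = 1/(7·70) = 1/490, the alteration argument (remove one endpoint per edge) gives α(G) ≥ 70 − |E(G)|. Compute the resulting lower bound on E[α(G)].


E[|E(G)|] = C(70, 2)·p = 2415 · (1/490) = 69/14.
E[α(G)] ≥ n − E[|E(G)|] = 70 − 69/14 = 911/14.
Numerically: ≈ 65.071429.
(This is only a lower bound; the true E[α(G)] may be larger.)

E[α(G)] ≥ 911/14 ≈ 65.071429.


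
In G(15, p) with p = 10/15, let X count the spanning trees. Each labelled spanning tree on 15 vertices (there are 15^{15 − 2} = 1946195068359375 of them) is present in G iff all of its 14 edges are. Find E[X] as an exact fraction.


K_15 has 15^{15 − 2} = 1946195068359375 labelled spanning trees.
For each such spanning tree H, let X_H = 1 if all 14 edges of H are present in G. Then P[X_H = 1] = p^{14} = (2/3)^{14} = 16384/4782969.
By linearity of expectation: E[X] = Σ_H E[X_H] = 1946195068359375 · p^{14} = 1946195068359375 · 16384/4782969 = 20000000000000/3.
Numerically: E[X] ≈ 6.6667e+12.

E[X] = 1946195068359375 · (2/3)^{14} = 20000000000000/3 ≈ 6.6667e+12.


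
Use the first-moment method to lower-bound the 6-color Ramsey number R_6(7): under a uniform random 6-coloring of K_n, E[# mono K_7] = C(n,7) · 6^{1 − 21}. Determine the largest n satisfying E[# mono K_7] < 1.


We need C(n, 7) · 6^{1 − 21} < 1, i.e. C(n, 7) < 6^{21 − 1} = 3656158440062976.
Check values of n near the boundary:
  n = 562: C(562, 7) = 3384017972944752; 3384017972944752 < 3656158440062976? YES
  n = 563: C(563, 7) = 3426622515769596; 3426622515769596 < 3656158440062976? YES
  n = 564: C(564, 7) = 3469685994423792; 3469685994423792 < 3656158440062976? YES
  n = 565: C(565, 7) = 3513212521235560; 3513212521235560 < 3656158440062976? YES
  n = 566: C(566, 7) = 3557206237959440; 3557206237959440 < 3656158440062976? YES
  n = 567: C(567, 7) = 3601671315933933; 3601671315933933 < 3656158440062976? YES
  n = 568: C(568, 7) = 3646611956239704; 3646611956239704 < 3656158440062976? YES
  n = 569: C(569, 7) = 3692032389858348; 3692032389858348 < 3656158440062976? NO
  n = 570: C(570, 7) = 3737936877831720; 3737936877831720 < 3656158440062976? NO
  n = 571: C(571, 7) = 3784329711421830; 3784329711421830 < 3656158440062976? NO
The largest n with C(n, 7) < 3656158440062976 is n = 568 (where E[X] = 16882462760369/16926659444736 ≈ 0.9974). Hence R_6(7) > 568, i.e. R_6(7) ≥ 569.

Largest n = 568; hence R_6(7) > 568.


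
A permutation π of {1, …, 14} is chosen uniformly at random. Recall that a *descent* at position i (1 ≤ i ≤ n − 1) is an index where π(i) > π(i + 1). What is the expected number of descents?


Write X = Σ X_I over i = 1, …, 13, with X_I the indicator of one descent.
There are 13 indicators.
For each fixed i, the pair (π(i), π(i+1)) is a uniformly random ordered pair of distinct values from {1, …, 14}; by symmetry P[π(i) > π(i+1)] = 1/2.
By linearity: E[X] = 13 · (1/2) = (14 − 1) · (1/2) = 13/2 ≈ 6.50000.

E[X] = 13/2 = 6.50000.


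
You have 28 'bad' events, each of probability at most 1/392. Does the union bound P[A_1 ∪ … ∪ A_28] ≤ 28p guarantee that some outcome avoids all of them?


Union bound: P[∪_{i=1}^{28} A_i] ≤ Σ_i P[A_i] ≤ 28·p = 28·(1/392) = 1/14.
Numerically: 1/14 ≈ 0.07143.
Is 1/14 < 1? YES.
Since P[∪ A_i] ≤ 1/14 < 1, the complement has P[∩ A_i^c] ≥ 1 − 1/14 = 13/14 > 0, so some outcome avoids every A_i.

28·p = 1/14 ≈ 0.07143; existence CERTIFIED by the union bound.


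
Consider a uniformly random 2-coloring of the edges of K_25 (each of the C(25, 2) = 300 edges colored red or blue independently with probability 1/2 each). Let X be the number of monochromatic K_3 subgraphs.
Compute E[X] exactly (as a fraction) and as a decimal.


Let X = Σ_S X_S over the C(25, 3) = 2300 subsets S of size 3, where X_S = 1 if the K_3 on S is monochromatic.
For a fixed S, the K_3 on S has C(3, 2) = 3 edges. P[all 3 edges red] = (1/2)^3, and likewise for blue, so P[monochromatic] = 2·(1/2)^3 = 2^{1 − 3} = 1/4.
By linearity: E[X] = C(25, 3) · 2^{1 − 3} = 2300 · 1/4 = 575.
Numerically: E[X] ≈ 575.0000.

E[X] = C(25,3)·2^(1−C(3,2)) = 575 ≈ 575.0000.
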